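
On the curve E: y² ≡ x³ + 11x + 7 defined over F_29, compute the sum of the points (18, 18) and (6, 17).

(18, 18) + (6, 17). λ = (17 - 18)/(6 - 18) ≡ 28/17 mod 29. 17⁻¹ ≡ 12 (mod 29), so λ ≡ 17.
  x = λ² - 18 - 6 = 289 - 24 ≡ 4; y = λ·(18 - 4) - 18 ≡ 17. → (4, 17)

(4, 17)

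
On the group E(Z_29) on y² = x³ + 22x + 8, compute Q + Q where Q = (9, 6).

(24, 18)

tangent at (9, 6): λ = (3·9² + 22)/(2·6) ≡ 4/12. 12⁻¹ ≡ 17 (mod 29), so λ ≡ 4·17 ≡ 10.
  x = λ² - 9 - 9 = 100 - 18 ≡ 24; y = λ·(9 - 24) - 6 ≡ 18. → (24, 18)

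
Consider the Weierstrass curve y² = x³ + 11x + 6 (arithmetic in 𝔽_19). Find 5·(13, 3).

(2, 6)

Write G = (13, 3).
Repeated addition: build up to 5G.
2G: tangent at (13, 3): λ = (3·13² + 11)/(2·3) ≡ 5/6. 6⁻¹ ≡ 16 (mod 19) since 6·16 = 96 ≡ 1, so λ ≡ 5·16 ≡ 4.
  x = λ² - 13 - 13 = 16 - 26 ≡ 9; y = λ·(13 - 9) - 3 ≡ 13. → (9, 13)
3G: (9, 13) + (13, 3). λ = (3 - 13)/(13 - 9) ≡ 9/4 mod 19. 4⁻¹ ≡ 5 (mod 19), so λ ≡ 7.
  x = λ² - 9 - 13 = 49 - 22 ≡ 8; y = λ·(9 - 8) - 13 ≡ 13. → (8, 13)
4G: (8, 13) + (13, 3). λ = (3 - 13)/(13 - 8) ≡ 9/5 mod 19. 5⁻¹ ≡ 4 (mod 19), so λ ≡ 17.
  x = λ² - 8 - 13 = 289 - 21 ≡ 2; y = λ·(8 - 2) - 13 ≡ 13. → (2, 13)
5G: (2, 13) + (13, 3). λ = (3 - 13)/(13 - 2) ≡ 9/11 mod 19. 11⁻¹ ≡ 7 (mod 19), so λ ≡ 6.
  x = λ² - 2 - 13 = 36 - 15 ≡ 2; y = λ·(2 - 2) - 13 ≡ 6. → (2, 6)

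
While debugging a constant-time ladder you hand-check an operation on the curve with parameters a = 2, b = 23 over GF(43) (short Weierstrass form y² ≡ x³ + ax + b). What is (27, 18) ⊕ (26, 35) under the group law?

(27, 18) + (26, 35). λ = (35 - 18)/(26 - 27) ≡ 17/42 mod 43. 42⁻¹ ≡ 42 (mod 43) since 42·42 = 1764 ≡ 1, so λ ≡ 26.
  x = λ² - 27 - 26 = 676 - 53 ≡ 21; y = λ·(27 - 21) - 18 ≡ 9. → (21, 9)

(21, 9)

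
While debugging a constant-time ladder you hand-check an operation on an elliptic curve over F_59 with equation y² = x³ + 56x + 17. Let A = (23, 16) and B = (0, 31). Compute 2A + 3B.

First 2A:
Repeated addition: build up to 2A.
2A: tangent at (23, 16): λ = (3·23² + 56)/(2·16) ≡ 50/32. 32⁻¹ ≡ 24 (mod 59), so λ ≡ 50·24 ≡ 20.
  x = λ² - 23 - 23 = 400 - 46 ≡ 0; y = λ·(23 - 0) - 16 ≡ 31. → (0, 31)
2A = (0, 31).
Next 3B:
Repeated addition: build up to 3B.
2B: tangent at (0, 31): λ = (3·0² + 56)/(2·31) ≡ 56/3. 3⁻¹ ≡ 20 (mod 59), so λ ≡ 56·20 ≡ 58.
  x = λ² - 0 - 0 = 3364 - 0 ≡ 1; y = λ·(0 - 1) - 31 ≡ 29. → (1, 29)
3B: (1, 29) + (0, 31). λ = (31 - 29)/(0 - 1) ≡ 2/58 mod 59. 58⁻¹ ≡ 58 (mod 59) since 58·58 = 3364 ≡ 1, so λ ≡ 57.
  x = λ² - 1 - 0 = 3249 - 1 ≡ 3; y = λ·(1 - 3) - 29 ≡ 34. → (3, 34)
3B = (3, 34).
Finally 2A + 3B:
(0, 31) + (3, 34). λ = (34 - 31)/(3 - 0) ≡ 3/3 mod 59. 3⁻¹ ≡ 20 (mod 59) since 3·20 = 60 ≡ 1, so λ ≡ 1.
  x = λ² - 0 - 3 = 1 - 3 ≡ 57; y = λ·(0 - 57) - 31 ≡ 30. → (57, 30)

(57, 30)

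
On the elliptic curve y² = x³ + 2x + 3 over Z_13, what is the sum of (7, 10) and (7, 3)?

The two points share x = 7 and their y-coordinates satisfy 10 + 3 ≡ 0 (mod 13), so they are inverses. Their sum is 𝒪.

O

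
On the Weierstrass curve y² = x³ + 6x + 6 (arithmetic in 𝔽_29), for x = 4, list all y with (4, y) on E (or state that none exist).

6, 23

x³ + 6x + 6 = 94 ≡ 7 (mod 29).
Square roots of 7 mod 29: 6 and 23 (since 6² = 36 ≡ 7).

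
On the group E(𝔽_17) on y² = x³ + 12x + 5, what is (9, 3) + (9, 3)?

tangent at (9, 3): λ = (3·9² + 12)/(2·3) ≡ 0/6. 6⁻¹ ≡ 3 (mod 17), so λ ≡ 0·3 ≡ 0.
  x = λ² - 9 - 9 = 0 - 18 ≡ 16; y = λ·(9 - 16) - 3 ≡ 14. → (16, 14)

(16, 14)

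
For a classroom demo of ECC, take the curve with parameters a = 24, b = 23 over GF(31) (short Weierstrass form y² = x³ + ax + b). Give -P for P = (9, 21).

(9, 10)

-(9, 21) = (9, -21 mod 31) = (9, 10).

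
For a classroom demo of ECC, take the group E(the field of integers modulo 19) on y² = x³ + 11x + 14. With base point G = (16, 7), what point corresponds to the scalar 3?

(2, 5)

Repeated addition: build up to 3G.
2G: tangent at (16, 7): λ = (3·16² + 11)/(2·7) ≡ 0/14. 14⁻¹ ≡ 15 (mod 19), so λ ≡ 0·15 ≡ 0.
  x = λ² - 16 - 16 = 0 - 32 ≡ 6; y = λ·(16 - 6) - 7 ≡ 12. → (6, 12)
3G: (6, 12) + (16, 7). λ = (7 - 12)/(16 - 6) ≡ 14/10 mod 19. 10⁻¹ ≡ 2 (mod 19) since 10·2 = 20 ≡ 1, so λ ≡ 9.
  x = λ² - 6 - 16 = 81 - 22 ≡ 2; y = λ·(6 - 2) - 12 ≡ 5. → (2, 5)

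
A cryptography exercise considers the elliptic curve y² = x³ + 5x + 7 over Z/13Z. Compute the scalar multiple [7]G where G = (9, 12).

(9, 1)

Repeated addition: build up to 7G.
2G: tangent at (9, 12): λ = (3·9² + 5)/(2·12) ≡ 1/11. 11⁻¹ ≡ 6 (mod 13), so λ ≡ 1·6 ≡ 6.
  x = λ² - 9 - 9 = 36 - 18 ≡ 5; y = λ·(9 - 5) - 12 ≡ 12. → (5, 12)
3G: (5, 12) + (9, 12). λ = (12 - 12)/(9 - 5) ≡ 0/4 mod 13. 4⁻¹ ≡ 10 (mod 13), so λ ≡ 0.
  x = λ² - 5 - 9 = 0 - 14 ≡ 12; y = λ·(5 - 12) - 12 ≡ 1. → (12, 1)
4G: (12, 1) + (9, 12). λ = (12 - 1)/(9 - 12) ≡ 11/10 mod 13. 10⁻¹ ≡ 4 (mod 13), so λ ≡ 5.
  x = λ² - 12 - 9 = 25 - 21 ≡ 4; y = λ·(12 - 4) - 1 ≡ 0. → (4, 0)
5G: (4, 0) + (9, 12). λ = (12 - 0)/(9 - 4) ≡ 12/5 mod 13. 5⁻¹ ≡ 8 (mod 13) since 5·8 = 40 ≡ 1, so λ ≡ 5.
  x = λ² - 4 - 9 = 25 - 13 ≡ 12; y = λ·(4 - 12) - 0 ≡ 12. → (12, 12)
6G: (12, 12) + (9, 12). λ = (12 - 12)/(9 - 12) ≡ 0/10 mod 13. 10⁻¹ ≡ 4 (mod 13), so λ ≡ 0.
  x = λ² - 12 - 9 = 0 - 21 ≡ 5; y = λ·(12 - 5) - 12 ≡ 1. → (5, 1)
7G: (5, 1) + (9, 12). λ = (12 - 1)/(9 - 5) ≡ 11/4 mod 13. 4⁻¹ ≡ 10 (mod 13) since 4·10 = 40 ≡ 1, so λ ≡ 6.
  x = λ² - 5 - 9 = 36 - 14 ≡ 9; y = λ·(5 - 9) - 1 ≡ 1. → (9, 1)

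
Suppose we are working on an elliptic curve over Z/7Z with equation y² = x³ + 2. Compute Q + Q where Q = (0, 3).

tangent at (0, 3): λ = (3·0² + 0)/(2·3) ≡ 0/6. 6⁻¹ ≡ 6 (mod 7) since 6·6 = 36 ≡ 1, so λ ≡ 0·6 ≡ 0.
  x = λ² - 0 - 0 = 0 - 0 ≡ 0; y = λ·(0 - 0) - 3 ≡ 4. → (0, 4)

(0, 4)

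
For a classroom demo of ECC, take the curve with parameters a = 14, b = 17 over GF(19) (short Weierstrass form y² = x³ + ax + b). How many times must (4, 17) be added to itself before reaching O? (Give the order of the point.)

8

2P: tangent at (4, 17): λ = (3·4² + 14)/(2·17) ≡ 5/15. 15⁻¹ ≡ 14 (mod 19), so λ ≡ 5·14 ≡ 13.
  x = λ² - 4 - 4 = 169 - 8 ≡ 9; y = λ·(4 - 9) - 17 ≡ 13. → (9, 13)
3P: (9, 13) + (4, 17). λ = (17 - 13)/(4 - 9) ≡ 4/14 mod 19. 14⁻¹ ≡ 15 (mod 19), so λ ≡ 3.
  x = λ² - 9 - 4 = 9 - 13 ≡ 15; y = λ·(9 - 15) - 13 ≡ 7. → (15, 7)
4P: (15, 7) + (4, 17). λ = (17 - 7)/(4 - 15) ≡ 10/8 mod 19. 8⁻¹ ≡ 12 (mod 19), so λ ≡ 6.
  x = λ² - 15 - 4 = 36 - 19 ≡ 17; y = λ·(15 - 17) - 7 ≡ 0. → (17, 0)
5P: (17, 0) + (4, 17). λ = (17 - 0)/(4 - 17) ≡ 17/6 mod 19. 6⁻¹ ≡ 16 (mod 19), so λ ≡ 6.
  x = λ² - 17 - 4 = 36 - 21 ≡ 15; y = λ·(17 - 15) - 0 ≡ 12. → (15, 12)
6P: (15, 12) + (4, 17). λ = (17 - 12)/(4 - 15) ≡ 5/8 mod 19. 8⁻¹ ≡ 12 (mod 19), so λ ≡ 3.
  x = λ² - 15 - 4 = 9 - 19 ≡ 9; y = λ·(15 - 9) - 12 ≡ 6. → (9, 6)
7P: (9, 6) + (4, 17). λ = (17 - 6)/(4 - 9) ≡ 11/14 mod 19. 14⁻¹ ≡ 15 (mod 19), so λ ≡ 13.
  x = λ² - 9 - 4 = 169 - 13 ≡ 4; y = λ·(9 - 4) - 6 ≡ 2. → (4, 2)
8P: (4, 2) + (4, 17): same x and y₁ ≡ -y₂, so the sum is O.
8P = O, so the order is 8.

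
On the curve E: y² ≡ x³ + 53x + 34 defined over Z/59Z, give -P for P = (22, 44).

-(22, 44) = (22, -44 mod 59) = (22, 15).

(22, 15)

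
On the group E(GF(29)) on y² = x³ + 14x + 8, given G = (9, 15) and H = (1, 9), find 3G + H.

First 3G:
Repeated addition: build up to 3G.
2G: tangent at (9, 15): λ = (3·9² + 14)/(2·15) ≡ 25/1. 1⁻¹ ≡ 1 (mod 29), so λ ≡ 25·1 ≡ 25.
  x = λ² - 9 - 9 = 625 - 18 ≡ 27; y = λ·(9 - 27) - 15 ≡ 28. → (27, 28)
3G: (27, 28) + (9, 15). λ = (15 - 28)/(9 - 27) ≡ 16/11 mod 29. 11⁻¹ ≡ 8 (mod 29), so λ ≡ 12.
  x = λ² - 27 - 9 = 144 - 36 ≡ 21; y = λ·(27 - 21) - 28 ≡ 15. → (21, 15)
3G = (21, 15).
Finally 3G + H:
(21, 15) + (1, 9). λ = (9 - 15)/(1 - 21) ≡ 23/9 mod 29. 9⁻¹ ≡ 13 (mod 29), so λ ≡ 9.
  x = λ² - 21 - 1 = 81 - 22 ≡ 1; y = λ·(21 - 1) - 15 ≡ 20. → (1, 20)

(1, 20)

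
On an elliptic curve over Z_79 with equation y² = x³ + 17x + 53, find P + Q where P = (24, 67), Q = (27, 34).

(70, 44)

(24, 67) + (27, 34). λ = (34 - 67)/(27 - 24) ≡ 46/3 mod 79. 3⁻¹ ≡ 53 (mod 79), so λ ≡ 68.
  x = λ² - 24 - 27 = 4624 - 51 ≡ 70; y = λ·(24 - 70) - 67 ≡ 44. → (70, 44)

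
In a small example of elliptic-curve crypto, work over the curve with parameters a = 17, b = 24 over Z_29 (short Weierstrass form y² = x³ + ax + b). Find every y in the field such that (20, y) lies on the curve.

none

x³ + 17x + 24 = 8364 ≡ 12 (mod 29).
12 is a non-residue mod 29; no y exists.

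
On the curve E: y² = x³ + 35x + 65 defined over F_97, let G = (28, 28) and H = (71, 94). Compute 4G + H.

(6, 54)

First 4G:
Repeated addition: build up to 4G.
2G: tangent at (28, 28): λ = (3·28² + 35)/(2·28) ≡ 59/56. 56⁻¹ ≡ 26 (mod 97), so λ ≡ 59·26 ≡ 79.
  x = λ² - 28 - 28 = 6241 - 56 ≡ 74; y = λ·(28 - 74) - 28 ≡ 24. → (74, 24)
3G: (74, 24) + (28, 28). λ = (28 - 24)/(28 - 74) ≡ 4/51 mod 97. 51⁻¹ ≡ 78 (mod 97), so λ ≡ 21.
  x = λ² - 74 - 28 = 441 - 102 ≡ 48; y = λ·(74 - 48) - 24 ≡ 37. → (48, 37)
4G: (48, 37) + (28, 28). λ = (28 - 37)/(28 - 48) ≡ 88/77 mod 97. 77⁻¹ ≡ 63 (mod 97), so λ ≡ 15.
  x = λ² - 48 - 28 = 225 - 76 ≡ 52; y = λ·(48 - 52) - 37 ≡ 0. → (52, 0)
4G = (52, 0).
Finally 4G + H:
(52, 0) + (71, 94). λ = (94 - 0)/(71 - 52) ≡ 94/19 mod 97. 19⁻¹ ≡ 46 (mod 97) since 19·46 = 874 ≡ 1, so λ ≡ 56.
  x = λ² - 52 - 71 = 3136 - 123 ≡ 6; y = λ·(52 - 6) - 0 ≡ 54. → (6, 54)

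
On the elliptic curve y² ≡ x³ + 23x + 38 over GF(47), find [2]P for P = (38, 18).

tangent at (38, 18): λ = (3·38² + 23)/(2·18) ≡ 31/36. 36⁻¹ ≡ 17 (mod 47) since 36·17 = 612 ≡ 1, so λ ≡ 31·17 ≡ 10.
  x = λ² - 38 - 38 = 100 - 76 ≡ 24; y = λ·(38 - 24) - 18 ≡ 28. → (24, 28)

(24, 28)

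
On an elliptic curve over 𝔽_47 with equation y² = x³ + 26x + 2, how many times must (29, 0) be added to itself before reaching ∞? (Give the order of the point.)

2P: (29, 0) + (29, 0): same x and y₁ ≡ -y₂, so the sum is ∞.
2P = ∞, so the order is 2.

2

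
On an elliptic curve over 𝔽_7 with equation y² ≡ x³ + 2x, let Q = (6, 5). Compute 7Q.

Double-and-add on 7 = (111)₂. Start with Q = (6, 5) for the leading 1-bit.
double: tangent at (6, 5): λ = (3·6² + 2)/(2·5) ≡ 5/3. 3⁻¹ ≡ 5 (mod 7), so λ ≡ 5·5 ≡ 4.
  x = λ² - 6 - 6 = 16 - 12 ≡ 4; y = λ·(6 - 4) - 5 ≡ 3. → (4, 3)
add Q: (4, 3) + (6, 5). λ = (5 - 3)/(6 - 4) ≡ 2/2 mod 7. 2⁻¹ ≡ 4 (mod 7), so λ ≡ 1.
  x = λ² - 4 - 6 = 1 - 10 ≡ 5; y = λ·(4 - 5) - 3 ≡ 3. → (5, 3)
double: tangent at (5, 3): λ = (3·5² + 2)/(2·3) ≡ 0/6. 6⁻¹ ≡ 6 (mod 7), so λ ≡ 0·6 ≡ 0.
  x = λ² - 5 - 5 = 0 - 10 ≡ 4; y = λ·(5 - 4) - 3 ≡ 4. → (4, 4)
add Q: (4, 4) + (6, 5). λ = (5 - 4)/(6 - 4) ≡ 1/2 mod 7. 2⁻¹ ≡ 4 (mod 7), so λ ≡ 4.
  x = λ² - 4 - 6 = 16 - 10 ≡ 6; y = λ·(4 - 6) - 4 ≡ 2. → (6, 2)

(6, 2)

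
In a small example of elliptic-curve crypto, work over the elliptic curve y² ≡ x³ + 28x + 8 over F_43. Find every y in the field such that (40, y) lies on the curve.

x³ + 28x + 8 = 65128 ≡ 26 (mod 43).
26 is a non-residue mod 43; no y exists.

none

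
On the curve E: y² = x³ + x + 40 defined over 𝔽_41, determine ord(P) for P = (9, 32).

2P: tangent at (9, 32): λ = (3·9² + 1)/(2·32) ≡ 39/23. 23⁻¹ ≡ 25 (mod 41), so λ ≡ 39·25 ≡ 32.
  x = λ² - 9 - 9 = 1024 - 18 ≡ 22; y = λ·(9 - 22) - 32 ≡ 3. → (22, 3)
3P: (22, 3) + (9, 32). λ = (32 - 3)/(9 - 22) ≡ 29/28 mod 41. 28⁻¹ ≡ 22 (mod 41) since 28·22 = 616 ≡ 1, so λ ≡ 23.
  x = λ² - 22 - 9 = 529 - 31 ≡ 6; y = λ·(22 - 6) - 3 ≡ 37. → (6, 37)
4P: (6, 37) + (9, 32). λ = (32 - 37)/(9 - 6) ≡ 36/3 mod 41. 3⁻¹ ≡ 14 (mod 41), so λ ≡ 12.
  x = λ² - 6 - 9 = 144 - 15 ≡ 6; y = λ·(6 - 6) - 37 ≡ 4. → (6, 4)
5P: (6, 4) + (9, 32). λ = (32 - 4)/(9 - 6) ≡ 28/3 mod 41. 3⁻¹ ≡ 14 (mod 41) since 3·14 = 42 ≡ 1, so λ ≡ 23.
  x = λ² - 6 - 9 = 529 - 15 ≡ 22; y = λ·(6 - 22) - 4 ≡ 38. → (22, 38)
6P: (22, 38) + (9, 32). λ = (32 - 38)/(9 - 22) ≡ 35/28 mod 41. 28⁻¹ ≡ 22 (mod 41) since 28·22 = 616 ≡ 1, so λ ≡ 32.
  x = λ² - 22 - 9 = 1024 - 31 ≡ 9; y = λ·(22 - 9) - 38 ≡ 9. → (9, 9)
7P: (9, 9) + (9, 32): same x and y₁ ≡ -y₂, so the sum is O.
7P = O, so the order is 7.

7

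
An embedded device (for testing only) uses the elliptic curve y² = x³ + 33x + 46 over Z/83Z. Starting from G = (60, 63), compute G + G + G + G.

(82, 57)

Repeated addition: build up to 4G.
2G: tangent at (60, 63): λ = (3·60² + 33)/(2·63) ≡ 43/43. 43⁻¹ ≡ 56 (mod 83), so λ ≡ 43·56 ≡ 1.
  x = λ² - 60 - 60 = 1 - 120 ≡ 47; y = λ·(60 - 47) - 63 ≡ 33. → (47, 33)
3G: (47, 33) + (60, 63). λ = (63 - 33)/(60 - 47) ≡ 30/13 mod 83. 13⁻¹ ≡ 32 (mod 83), so λ ≡ 47.
  x = λ² - 47 - 60 = 2209 - 107 ≡ 27; y = λ·(47 - 27) - 33 ≡ 77. → (27, 77)
4G: (27, 77) + (60, 63). λ = (63 - 77)/(60 - 27) ≡ 69/33 mod 83. 33⁻¹ ≡ 78 (mod 83) since 33·78 = 2574 ≡ 1, so λ ≡ 70.
  x = λ² - 27 - 60 = 4900 - 87 ≡ 82; y = λ·(27 - 82) - 77 ≡ 57. → (82, 57)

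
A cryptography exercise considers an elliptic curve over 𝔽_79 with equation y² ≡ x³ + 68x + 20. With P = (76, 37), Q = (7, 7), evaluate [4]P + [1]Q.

First 4P:
Repeated addition: build up to 4P.
2P: tangent at (76, 37): λ = (3·76² + 68)/(2·37) ≡ 16/74. 74⁻¹ ≡ 63 (mod 79) since 74·63 = 4662 ≡ 1, so λ ≡ 16·63 ≡ 60.
  x = λ² - 76 - 76 = 3600 - 152 ≡ 51; y = λ·(76 - 51) - 37 ≡ 41. → (51, 41)
3P: (51, 41) + (76, 37). λ = (37 - 41)/(76 - 51) ≡ 75/25 mod 79. 25⁻¹ ≡ 19 (mod 79) since 25·19 = 475 ≡ 1, so λ ≡ 3.
  x = λ² - 51 - 76 = 9 - 127 ≡ 40; y = λ·(51 - 40) - 41 ≡ 71. → (40, 71)
4P: (40, 71) + (76, 37). λ = (37 - 71)/(76 - 40) ≡ 45/36 mod 79. 36⁻¹ ≡ 11 (mod 79) since 36·11 = 396 ≡ 1, so λ ≡ 21.
  x = λ² - 40 - 76 = 441 - 116 ≡ 9; y = λ·(40 - 9) - 71 ≡ 27. → (9, 27)
4P = (9, 27).
Finally 4P + Q:
(9, 27) + (7, 7). λ = (7 - 27)/(7 - 9) ≡ 59/77 mod 79. 77⁻¹ ≡ 39 (mod 79), so λ ≡ 10.
  x = λ² - 9 - 7 = 100 - 16 ≡ 5; y = λ·(9 - 5) - 27 ≡ 13. → (5, 13)

(5, 13)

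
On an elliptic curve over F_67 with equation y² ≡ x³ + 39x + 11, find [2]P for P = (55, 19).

(6, 40)

tangent at (55, 19): λ = (3·55² + 39)/(2·19) ≡ 2/38. 38⁻¹ ≡ 30 (mod 67), so λ ≡ 2·30 ≡ 60.
  x = λ² - 55 - 55 = 3600 - 110 ≡ 6; y = λ·(55 - 6) - 19 ≡ 40. → (6, 40)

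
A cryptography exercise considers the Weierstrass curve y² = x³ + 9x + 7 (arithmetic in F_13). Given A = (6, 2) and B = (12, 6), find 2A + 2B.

(12, 7)

First 2A:
Repeated addition: build up to 2A.
2A: tangent at (6, 2): λ = (3·6² + 9)/(2·2) ≡ 0/4. 4⁻¹ ≡ 10 (mod 13), so λ ≡ 0·10 ≡ 0.
  x = λ² - 6 - 6 = 0 - 12 ≡ 1; y = λ·(6 - 1) - 2 ≡ 11. → (1, 11)
2A = (1, 11).
Next 2B:
Repeated addition: build up to 2B.
2B: tangent at (12, 6): λ = (3·12² + 9)/(2·6) ≡ 12/12. 12⁻¹ ≡ 12 (mod 13) since 12·12 = 144 ≡ 1, so λ ≡ 12·12 ≡ 1.
  x = λ² - 12 - 12 = 1 - 24 ≡ 3; y = λ·(12 - 3) - 6 ≡ 3. → (3, 3)
2B = (3, 3).
Finally 2A + 2B:
(1, 11) + (3, 3). λ = (3 - 11)/(3 - 1) ≡ 5/2 mod 13. 2⁻¹ ≡ 7 (mod 13), so λ ≡ 9.
  x = λ² - 1 - 3 = 81 - 4 ≡ 12; y = λ·(1 - 12) - 11 ≡ 7. → (12, 7)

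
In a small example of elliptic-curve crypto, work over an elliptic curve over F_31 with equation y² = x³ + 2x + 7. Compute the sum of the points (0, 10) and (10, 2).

(8, 15)

(0, 10) + (10, 2). λ = (2 - 10)/(10 - 0) ≡ 23/10 mod 31. 10⁻¹ ≡ 28 (mod 31), so λ ≡ 24.
  x = λ² - 0 - 10 = 576 - 10 ≡ 8; y = λ·(0 - 8) - 10 ≡ 15. → (8, 15)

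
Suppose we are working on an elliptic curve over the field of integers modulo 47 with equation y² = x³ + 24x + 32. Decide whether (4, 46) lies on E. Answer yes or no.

y² = 46² ≡ 1; x³ + 24x + 32 = 192 ≡ 4 (mod 47). 1 ≠ 4.

no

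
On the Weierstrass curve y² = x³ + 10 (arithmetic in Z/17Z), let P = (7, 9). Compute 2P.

tangent at (7, 9): λ = (3·7² + 0)/(2·9) ≡ 11/1. 1⁻¹ ≡ 1 (mod 17), so λ ≡ 11·1 ≡ 11.
  x = λ² - 7 - 7 = 121 - 14 ≡ 5; y = λ·(7 - 5) - 9 ≡ 13. → (5, 13)

(5, 13)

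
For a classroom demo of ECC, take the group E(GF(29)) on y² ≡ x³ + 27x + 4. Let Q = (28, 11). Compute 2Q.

(18, 0)

tangent at (28, 11): λ = (3·28² + 27)/(2·11) ≡ 1/22. 22⁻¹ ≡ 4 (mod 29) since 22·4 = 88 ≡ 1, so λ ≡ 1·4 ≡ 4.
  x = λ² - 28 - 28 = 16 - 56 ≡ 18; y = λ·(28 - 18) - 11 ≡ 0. → (18, 0)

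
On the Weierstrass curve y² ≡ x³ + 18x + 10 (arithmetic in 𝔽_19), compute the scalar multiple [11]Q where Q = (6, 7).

(7, 17)

Double-and-add on 11 = (1011)₂. Start with Q = (6, 7) for the leading 1-bit.
double: tangent at (6, 7): λ = (3·6² + 18)/(2·7) ≡ 12/14. 14⁻¹ ≡ 15 (mod 19) since 14·15 = 210 ≡ 1, so λ ≡ 12·15 ≡ 9.
  x = λ² - 6 - 6 = 81 - 12 ≡ 12; y = λ·(6 - 12) - 7 ≡ 15. → (12, 15)
double: tangent at (12, 15): λ = (3·12² + 18)/(2·15) ≡ 13/11. 11⁻¹ ≡ 7 (mod 19), so λ ≡ 13·7 ≡ 15.
  x = λ² - 12 - 12 = 225 - 24 ≡ 11; y = λ·(12 - 11) - 15 ≡ 0. → (11, 0)
add Q: (11, 0) + (6, 7). λ = (7 - 0)/(6 - 11) ≡ 7/14 mod 19. 14⁻¹ ≡ 15 (mod 19) since 14·15 = 210 ≡ 1, so λ ≡ 10.
  x = λ² - 11 - 6 = 100 - 17 ≡ 7; y = λ·(11 - 7) - 0 ≡ 2. → (7, 2)
double: tangent at (7, 2): λ = (3·7² + 18)/(2·2) ≡ 13/4. 4⁻¹ ≡ 5 (mod 19), so λ ≡ 13·5 ≡ 8.
  x = λ² - 7 - 7 = 64 - 14 ≡ 12; y = λ·(7 - 12) - 2 ≡ 15. → (12, 15)
add Q: (12, 15) + (6, 7). λ = (7 - 15)/(6 - 12) ≡ 11/13 mod 19. 13⁻¹ ≡ 3 (mod 19), so λ ≡ 14.
  x = λ² - 12 - 6 = 196 - 18 ≡ 7; y = λ·(12 - 7) - 15 ≡ 17. → (7, 17)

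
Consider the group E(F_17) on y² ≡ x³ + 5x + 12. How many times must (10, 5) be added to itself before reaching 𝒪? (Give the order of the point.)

7

2P: tangent at (10, 5): λ = (3·10² + 5)/(2·5) ≡ 16/10. 10⁻¹ ≡ 12 (mod 17), so λ ≡ 16·12 ≡ 5.
  x = λ² - 10 - 10 = 25 - 20 ≡ 5; y = λ·(10 - 5) - 5 ≡ 3. → (5, 3)
3P: (5, 3) + (10, 5). λ = (5 - 3)/(10 - 5) ≡ 2/5 mod 17. 5⁻¹ ≡ 7 (mod 17) since 5·7 = 35 ≡ 1, so λ ≡ 14.
  x = λ² - 5 - 10 = 196 - 15 ≡ 11; y = λ·(5 - 11) - 3 ≡ 15. → (11, 15)
4P: (11, 15) + (10, 5). λ = (5 - 15)/(10 - 11) ≡ 7/16 mod 17. 16⁻¹ ≡ 16 (mod 17), so λ ≡ 10.
  x = λ² - 11 - 10 = 100 - 21 ≡ 11; y = λ·(11 - 11) - 15 ≡ 2. → (11, 2)
5P: (11, 2) + (10, 5). λ = (5 - 2)/(10 - 11) ≡ 3/16 mod 17. 16⁻¹ ≡ 16 (mod 17), so λ ≡ 14.
  x = λ² - 11 - 10 = 196 - 21 ≡ 5; y = λ·(11 - 5) - 2 ≡ 14. → (5, 14)
6P: (5, 14) + (10, 5). λ = (5 - 14)/(10 - 5) ≡ 8/5 mod 17. 5⁻¹ ≡ 7 (mod 17), so λ ≡ 5.
  x = λ² - 5 - 10 = 25 - 15 ≡ 10; y = λ·(5 - 10) - 14 ≡ 12. → (10, 12)
7P: (10, 12) + (10, 5): same x and y₁ ≡ -y₂, so the sum is 𝒪.
7P = 𝒪, so the order is 7.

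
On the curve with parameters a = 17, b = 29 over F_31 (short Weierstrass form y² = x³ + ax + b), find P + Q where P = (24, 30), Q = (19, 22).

(29, 24)

(24, 30) + (19, 22). λ = (22 - 30)/(19 - 24) ≡ 23/26 mod 31. 26⁻¹ ≡ 6 (mod 31), so λ ≡ 14.
  x = λ² - 24 - 19 = 196 - 43 ≡ 29; y = λ·(24 - 29) - 30 ≡ 24. → (29, 24)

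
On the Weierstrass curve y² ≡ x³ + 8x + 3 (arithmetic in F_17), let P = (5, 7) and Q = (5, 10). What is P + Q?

O

The two points share x = 5 and their y-coordinates satisfy 7 + 10 ≡ 0 (mod 17), so they are inverses. Their sum is 𝒪.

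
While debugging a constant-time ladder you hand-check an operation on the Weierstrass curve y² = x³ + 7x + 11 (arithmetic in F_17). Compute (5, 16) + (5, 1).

O

The two points share x = 5 and their y-coordinates satisfy 16 + 1 ≡ 0 (mod 17), so they are inverses. Their sum is O.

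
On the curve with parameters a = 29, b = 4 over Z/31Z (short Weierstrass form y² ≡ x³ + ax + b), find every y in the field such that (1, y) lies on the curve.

none

x³ + 29x + 4 = 34 ≡ 3 (mod 31).
3 is a non-residue mod 31; no y exists.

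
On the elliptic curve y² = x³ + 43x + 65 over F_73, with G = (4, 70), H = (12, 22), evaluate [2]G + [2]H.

First 2G:
Repeated addition: build up to 2G.
2G: tangent at (4, 70): λ = (3·4² + 43)/(2·70) ≡ 18/67. 67⁻¹ ≡ 12 (mod 73), so λ ≡ 18·12 ≡ 70.
  x = λ² - 4 - 4 = 4900 - 8 ≡ 1; y = λ·(4 - 1) - 70 ≡ 67. → (1, 67)
2G = (1, 67).
Next 2H:
Repeated addition: build up to 2H.
2H: tangent at (12, 22): λ = (3·12² + 43)/(2·22) ≡ 37/44. 44⁻¹ ≡ 5 (mod 73), so λ ≡ 37·5 ≡ 39.
  x = λ² - 12 - 12 = 1521 - 24 ≡ 37; y = λ·(12 - 37) - 22 ≡ 25. → (37, 25)
2H = (37, 25).
Finally 2G + 2H:
(1, 67) + (37, 25). λ = (25 - 67)/(37 - 1) ≡ 31/36 mod 73. 36⁻¹ ≡ 71 (mod 73), so λ ≡ 11.
  x = λ² - 1 - 37 = 121 - 38 ≡ 10; y = λ·(1 - 10) - 67 ≡ 53. → (10, 53)

(10, 53)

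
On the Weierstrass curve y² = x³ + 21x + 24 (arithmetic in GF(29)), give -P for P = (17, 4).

-(17, 4) = (17, -4 mod 29) = (17, 25).

(17, 25)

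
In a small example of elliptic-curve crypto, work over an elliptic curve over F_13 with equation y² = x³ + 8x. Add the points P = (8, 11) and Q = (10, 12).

(8, 11) + (10, 12). λ = (12 - 11)/(10 - 8) ≡ 1/2 mod 13. 2⁻¹ ≡ 7 (mod 13), so λ ≡ 7.
  x = λ² - 8 - 10 = 49 - 18 ≡ 5; y = λ·(8 - 5) - 11 ≡ 10. → (5, 10)

(5, 10)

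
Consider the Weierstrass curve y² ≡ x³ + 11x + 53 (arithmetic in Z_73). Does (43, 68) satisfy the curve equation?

yes

y² = 68² ≡ 25; x³ + 11x + 53 = 80033 ≡ 25 (mod 73). 25 = 25.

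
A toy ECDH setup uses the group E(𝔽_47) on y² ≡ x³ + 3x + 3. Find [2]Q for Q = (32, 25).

tangent at (32, 25): λ = (3·32² + 3)/(2·25) ≡ 20/3. 3⁻¹ ≡ 16 (mod 47), so λ ≡ 20·16 ≡ 38.
  x = λ² - 32 - 32 = 1444 - 64 ≡ 17; y = λ·(32 - 17) - 25 ≡ 28. → (17, 28)

(17, 28)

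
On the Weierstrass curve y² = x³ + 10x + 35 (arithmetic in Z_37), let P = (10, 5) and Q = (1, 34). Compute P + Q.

(10, 5) + (1, 34). λ = (34 - 5)/(1 - 10) ≡ 29/28 mod 37. 28⁻¹ ≡ 4 (mod 37) since 28·4 = 112 ≡ 1, so λ ≡ 5.
  x = λ² - 10 - 1 = 25 - 11 ≡ 14; y = λ·(10 - 14) - 5 ≡ 12. → (14, 12)

(14, 12)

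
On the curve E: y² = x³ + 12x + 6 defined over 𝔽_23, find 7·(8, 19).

(13, 17)

Write G = (8, 19).
Repeated addition: build up to 7G.
2G: tangent at (8, 19): λ = (3·8² + 12)/(2·19) ≡ 20/15. 15⁻¹ ≡ 20 (mod 23), so λ ≡ 20·20 ≡ 9.
  x = λ² - 8 - 8 = 81 - 16 ≡ 19; y = λ·(8 - 19) - 19 ≡ 20. → (19, 20)
3G: (19, 20) + (8, 19). λ = (19 - 20)/(8 - 19) ≡ 22/12 mod 23. 12⁻¹ ≡ 2 (mod 23) since 12·2 = 24 ≡ 1, so λ ≡ 21.
  x = λ² - 19 - 8 = 441 - 27 ≡ 0; y = λ·(19 - 0) - 20 ≡ 11. → (0, 11)
4G: (0, 11) + (8, 19). λ = (19 - 11)/(8 - 0) ≡ 8/8 mod 23. 8⁻¹ ≡ 3 (mod 23), so λ ≡ 1.
  x = λ² - 0 - 8 = 1 - 8 ≡ 16; y = λ·(0 - 16) - 11 ≡ 19. → (16, 19)
5G: (16, 19) + (8, 19). λ = (19 - 19)/(8 - 16) ≡ 0/15 mod 23. 15⁻¹ ≡ 20 (mod 23), so λ ≡ 0.
  x = λ² - 16 - 8 = 0 - 24 ≡ 22; y = λ·(16 - 22) - 19 ≡ 4. → (22, 4)
6G: (22, 4) + (8, 19). λ = (19 - 4)/(8 - 22) ≡ 15/9 mod 23. 9⁻¹ ≡ 18 (mod 23), so λ ≡ 17.
  x = λ² - 22 - 8 = 289 - 30 ≡ 6; y = λ·(22 - 6) - 4 ≡ 15. → (6, 15)
7G: (6, 15) + (8, 19). λ = (19 - 15)/(8 - 6) ≡ 4/2 mod 23. 2⁻¹ ≡ 12 (mod 23) since 2·12 = 24 ≡ 1, so λ ≡ 2.
  x = λ² - 6 - 8 = 4 - 14 ≡ 13; y = λ·(6 - 13) - 15 ≡ 17. → (13, 17)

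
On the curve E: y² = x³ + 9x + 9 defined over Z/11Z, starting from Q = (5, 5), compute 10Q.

(5, 5)

Double-and-add on 10 = (1010)₂. Start with Q = (5, 5) for the leading 1-bit.
double: tangent at (5, 5): λ = (3·5² + 9)/(2·5) ≡ 7/10. 10⁻¹ ≡ 10 (mod 11) since 10·10 = 100 ≡ 1, so λ ≡ 7·10 ≡ 4.
  x = λ² - 5 - 5 = 16 - 10 ≡ 6; y = λ·(5 - 6) - 5 ≡ 2. → (6, 2)
double: tangent at (6, 2): λ = (3·6² + 9)/(2·2) ≡ 7/4. 4⁻¹ ≡ 3 (mod 11), so λ ≡ 7·3 ≡ 10.
  x = λ² - 6 - 6 = 100 - 12 ≡ 0; y = λ·(6 - 0) - 2 ≡ 3. → (0, 3)
add Q: (0, 3) + (5, 5). λ = (5 - 3)/(5 - 0) ≡ 2/5 mod 11. 5⁻¹ ≡ 9 (mod 11), so λ ≡ 7.
  x = λ² - 0 - 5 = 49 - 5 ≡ 0; y = λ·(0 - 0) - 3 ≡ 8. → (0, 8)
double: tangent at (0, 8): λ = (3·0² + 9)/(2·8) ≡ 9/5. 5⁻¹ ≡ 9 (mod 11) since 5·9 = 45 ≡ 1, so λ ≡ 9·9 ≡ 4.
  x = λ² - 0 - 0 = 16 - 0 ≡ 5; y = λ·(0 - 5) - 8 ≡ 5. → (5, 5)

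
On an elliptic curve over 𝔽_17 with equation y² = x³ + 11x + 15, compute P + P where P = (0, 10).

tangent at (0, 10): λ = (3·0² + 11)/(2·10) ≡ 11/3. 3⁻¹ ≡ 6 (mod 17), so λ ≡ 11·6 ≡ 15.
  x = λ² - 0 - 0 = 225 - 0 ≡ 4; y = λ·(0 - 4) - 10 ≡ 15. → (4, 15)

(4, 15)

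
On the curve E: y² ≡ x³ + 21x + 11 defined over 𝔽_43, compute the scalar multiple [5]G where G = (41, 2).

Double-and-add on 5 = (101)₂. Start with G = (41, 2) for the leading 1-bit.
double: tangent at (41, 2): λ = (3·41² + 21)/(2·2) ≡ 33/4. 4⁻¹ ≡ 11 (mod 43), so λ ≡ 33·11 ≡ 19.
  x = λ² - 41 - 41 = 361 - 82 ≡ 21; y = λ·(41 - 21) - 2 ≡ 34. → (21, 34)
double: tangent at (21, 34): λ = (3·21² + 21)/(2·34) ≡ 11/25. 25⁻¹ ≡ 31 (mod 43), so λ ≡ 11·31 ≡ 40.
  x = λ² - 21 - 21 = 1600 - 42 ≡ 10; y = λ·(21 - 10) - 34 ≡ 19. → (10, 19)
add G: (10, 19) + (41, 2). λ = (2 - 19)/(41 - 10) ≡ 26/31 mod 43. 31⁻¹ ≡ 25 (mod 43) since 31·25 = 775 ≡ 1, so λ ≡ 5.
  x = λ² - 10 - 41 = 25 - 51 ≡ 17; y = λ·(10 - 17) - 19 ≡ 32. → (17, 32)

(17, 32)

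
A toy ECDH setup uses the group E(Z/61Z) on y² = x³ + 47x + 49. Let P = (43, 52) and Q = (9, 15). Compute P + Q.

(43, 52) + (9, 15). λ = (15 - 52)/(9 - 43) ≡ 24/27 mod 61. 27⁻¹ ≡ 52 (mod 61), so λ ≡ 28.
  x = λ² - 43 - 9 = 784 - 52 ≡ 0; y = λ·(43 - 0) - 52 ≡ 54. → (0, 54)

(0, 54)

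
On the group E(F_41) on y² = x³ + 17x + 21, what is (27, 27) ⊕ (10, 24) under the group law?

(27, 27) + (10, 24). λ = (24 - 27)/(10 - 27) ≡ 38/24 mod 41. 24⁻¹ ≡ 12 (mod 41) since 24·12 = 288 ≡ 1, so λ ≡ 5.
  x = λ² - 27 - 10 = 25 - 37 ≡ 29; y = λ·(27 - 29) - 27 ≡ 4. → (29, 4)

(29, 4)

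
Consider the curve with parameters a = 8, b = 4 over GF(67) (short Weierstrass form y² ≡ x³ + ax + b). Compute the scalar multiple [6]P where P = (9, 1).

(55, 49)

Double-and-add on 6 = (110)₂. Start with P = (9, 1) for the leading 1-bit.
double: tangent at (9, 1): λ = (3·9² + 8)/(2·1) ≡ 50/2. 2⁻¹ ≡ 34 (mod 67), so λ ≡ 50·34 ≡ 25.
  x = λ² - 9 - 9 = 625 - 18 ≡ 4; y = λ·(9 - 4) - 1 ≡ 57. → (4, 57)
add P: (4, 57) + (9, 1). λ = (1 - 57)/(9 - 4) ≡ 11/5 mod 67. 5⁻¹ ≡ 27 (mod 67), so λ ≡ 29.
  x = λ² - 4 - 9 = 841 - 13 ≡ 24; y = λ·(4 - 24) - 57 ≡ 33. → (24, 33)
double: tangent at (24, 33): λ = (3·24² + 8)/(2·33) ≡ 61/66. 66⁻¹ ≡ 66 (mod 67), so λ ≡ 61·66 ≡ 6.
  x = λ² - 24 - 24 = 36 - 48 ≡ 55; y = λ·(24 - 55) - 33 ≡ 49. → (55, 49)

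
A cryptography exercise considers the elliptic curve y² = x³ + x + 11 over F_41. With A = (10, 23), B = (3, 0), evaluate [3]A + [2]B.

First 3A:
Repeated addition: build up to 3A.
2A: tangent at (10, 23): λ = (3·10² + 1)/(2·23) ≡ 14/5. 5⁻¹ ≡ 33 (mod 41) since 5·33 = 165 ≡ 1, so λ ≡ 14·33 ≡ 11.
  x = λ² - 10 - 10 = 121 - 20 ≡ 19; y = λ·(10 - 19) - 23 ≡ 1. → (19, 1)
3A: (19, 1) + (10, 23). λ = (23 - 1)/(10 - 19) ≡ 22/32 mod 41. 32⁻¹ ≡ 9 (mod 41) since 32·9 = 288 ≡ 1, so λ ≡ 34.
  x = λ² - 19 - 10 = 1156 - 29 ≡ 20; y = λ·(19 - 20) - 1 ≡ 6. → (20, 6)
3A = (20, 6).
Next 2B:
Repeated addition: build up to 2B.
2B: (3, 0) + (3, 0): same x and y₁ ≡ -y₂, so the sum is O.
2B = O.
Finally 3A + 2B:
(20, 6) + O = (20, 6) (identity).

(20, 6)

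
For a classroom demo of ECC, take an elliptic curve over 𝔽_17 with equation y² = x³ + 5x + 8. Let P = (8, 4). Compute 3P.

Repeated addition: build up to 3P.
2P: tangent at (8, 4): λ = (3·8² + 5)/(2·4) ≡ 10/8. 8⁻¹ ≡ 15 (mod 17), so λ ≡ 10·15 ≡ 14.
  x = λ² - 8 - 8 = 196 - 16 ≡ 10; y = λ·(8 - 10) - 4 ≡ 2. → (10, 2)
3P: (10, 2) + (8, 4). λ = (4 - 2)/(8 - 10) ≡ 2/15 mod 17. 15⁻¹ ≡ 8 (mod 17), so λ ≡ 16.
  x = λ² - 10 - 8 = 256 - 18 ≡ 0; y = λ·(10 - 0) - 2 ≡ 5. → (0, 5)

(0, 5)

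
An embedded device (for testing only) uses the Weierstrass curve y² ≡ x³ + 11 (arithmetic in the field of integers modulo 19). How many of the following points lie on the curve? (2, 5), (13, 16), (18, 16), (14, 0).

1

(2, 5): 5² ≡ 6, rhs ≡ 0 → off.
(13, 16): 16² ≡ 9, rhs ≡ 4 → off.
(18, 16): 16² ≡ 9, rhs ≡ 10 → off.
(14, 0): 0² ≡ 0, rhs ≡ 0 → on.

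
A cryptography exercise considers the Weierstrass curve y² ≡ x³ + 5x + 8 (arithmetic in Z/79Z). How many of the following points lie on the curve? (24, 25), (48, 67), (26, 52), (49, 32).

1

(24, 25): 25² ≡ 72, rhs ≡ 48 → off.
(48, 67): 67² ≡ 65, rhs ≡ 3 → off.
(26, 52): 52² ≡ 18, rhs ≡ 18 → on.
(49, 32): 32² ≡ 76, rhs ≡ 34 → off.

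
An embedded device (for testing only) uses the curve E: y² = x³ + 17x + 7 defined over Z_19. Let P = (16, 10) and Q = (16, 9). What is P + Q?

The two points share x = 16 and their y-coordinates satisfy 10 + 9 ≡ 0 (mod 19), so they are inverses. Their sum is O.

O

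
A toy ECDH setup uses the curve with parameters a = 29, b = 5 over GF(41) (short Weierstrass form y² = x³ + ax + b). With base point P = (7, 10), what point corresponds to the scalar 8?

(12, 20)

Repeated addition: build up to 8P.
2P: tangent at (7, 10): λ = (3·7² + 29)/(2·10) ≡ 12/20. 20⁻¹ ≡ 39 (mod 41) since 20·39 = 780 ≡ 1, so λ ≡ 12·39 ≡ 17.
  x = λ² - 7 - 7 = 289 - 14 ≡ 29; y = λ·(7 - 29) - 10 ≡ 26. → (29, 26)
3P: (29, 26) + (7, 10). λ = (10 - 26)/(7 - 29) ≡ 25/19 mod 41. 19⁻¹ ≡ 13 (mod 41) since 19·13 = 247 ≡ 1, so λ ≡ 38.
  x = λ² - 29 - 7 = 1444 - 36 ≡ 14; y = λ·(29 - 14) - 26 ≡ 11. → (14, 11)
4P: (14, 11) + (7, 10). λ = (10 - 11)/(7 - 14) ≡ 40/34 mod 41. 34⁻¹ ≡ 35 (mod 41), so λ ≡ 6.
  x = λ² - 14 - 7 = 36 - 21 ≡ 15; y = λ·(14 - 15) - 11 ≡ 24. → (15, 24)
5P: (15, 24) + (7, 10). λ = (10 - 24)/(7 - 15) ≡ 27/33 mod 41. 33⁻¹ ≡ 5 (mod 41) since 33·5 = 165 ≡ 1, so λ ≡ 12.
  x = λ² - 15 - 7 = 144 - 22 ≡ 40; y = λ·(15 - 40) - 24 ≡ 4. → (40, 4)
6P: (40, 4) + (7, 10). λ = (10 - 4)/(7 - 40) ≡ 6/8 mod 41. 8⁻¹ ≡ 36 (mod 41), so λ ≡ 11.
  x = λ² - 40 - 7 = 121 - 47 ≡ 33; y = λ·(40 - 33) - 4 ≡ 32. → (33, 32)
7P: (33, 32) + (7, 10). λ = (10 - 32)/(7 - 33) ≡ 19/15 mod 41. 15⁻¹ ≡ 11 (mod 41) since 15·11 = 165 ≡ 1, so λ ≡ 4.
  x = λ² - 33 - 7 = 16 - 40 ≡ 17; y = λ·(33 - 17) - 32 ≡ 32. → (17, 32)
8P: (17, 32) + (7, 10). λ = (10 - 32)/(7 - 17) ≡ 19/31 mod 41. 31⁻¹ ≡ 4 (mod 41) since 31·4 = 124 ≡ 1, so λ ≡ 35.
  x = λ² - 17 - 7 = 1225 - 24 ≡ 12; y = λ·(17 - 12) - 32 ≡ 20. → (12, 20)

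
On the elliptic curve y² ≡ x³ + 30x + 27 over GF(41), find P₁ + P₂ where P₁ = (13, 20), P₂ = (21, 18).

(13, 20) + (21, 18). λ = (18 - 20)/(21 - 13) ≡ 39/8 mod 41. 8⁻¹ ≡ 36 (mod 41), so λ ≡ 10.
  x = λ² - 13 - 21 = 100 - 34 ≡ 25; y = λ·(13 - 25) - 20 ≡ 24. → (25, 24)

(25, 24)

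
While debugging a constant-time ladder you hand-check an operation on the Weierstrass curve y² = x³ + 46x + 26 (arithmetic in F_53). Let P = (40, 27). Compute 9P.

Double-and-add on 9 = (1001)₂. Start with P = (40, 27) for the leading 1-bit.
double: tangent at (40, 27): λ = (3·40² + 46)/(2·27) ≡ 23/1. 1⁻¹ ≡ 1 (mod 53) since 1·1 = 1 ≡ 1, so λ ≡ 23·1 ≡ 23.
  x = λ² - 40 - 40 = 529 - 80 ≡ 25; y = λ·(40 - 25) - 27 ≡ 0. → (25, 0)
double: (25, 0) + (25, 0): same x and y₁ ≡ -y₂, so the sum is O.
double: O + O = O (identity).
add P: O + (40, 27) = (40, 27) (identity).

(40, 27)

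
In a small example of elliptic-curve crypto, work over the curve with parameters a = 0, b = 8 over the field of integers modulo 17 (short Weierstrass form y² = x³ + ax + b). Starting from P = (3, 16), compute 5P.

(12, 11)

Double-and-add on 5 = (101)₂. Start with P = (3, 16) for the leading 1-bit.
double: tangent at (3, 16): λ = (3·3² + 0)/(2·16) ≡ 10/15. 15⁻¹ ≡ 8 (mod 17), so λ ≡ 10·8 ≡ 12.
  x = λ² - 3 - 3 = 144 - 6 ≡ 2; y = λ·(3 - 2) - 16 ≡ 13. → (2, 13)
double: tangent at (2, 13): λ = (3·2² + 0)/(2·13) ≡ 12/9. 9⁻¹ ≡ 2 (mod 17) since 9·2 = 18 ≡ 1, so λ ≡ 12·2 ≡ 7.
  x = λ² - 2 - 2 = 49 - 4 ≡ 11; y = λ·(2 - 11) - 13 ≡ 9. → (11, 9)
add P: (11, 9) + (3, 16). λ = (16 - 9)/(3 - 11) ≡ 7/9 mod 17. 9⁻¹ ≡ 2 (mod 17), so λ ≡ 14.
  x = λ² - 11 - 3 = 196 - 14 ≡ 12; y = λ·(11 - 12) - 9 ≡ 11. → (12, 11)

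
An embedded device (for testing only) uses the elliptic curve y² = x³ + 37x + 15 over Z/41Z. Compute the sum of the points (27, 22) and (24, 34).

(6, 17)

(27, 22) + (24, 34). λ = (34 - 22)/(24 - 27) ≡ 12/38 mod 41. 38⁻¹ ≡ 27 (mod 41) since 38·27 = 1026 ≡ 1, so λ ≡ 37.
  x = λ² - 27 - 24 = 1369 - 51 ≡ 6; y = λ·(27 - 6) - 22 ≡ 17. → (6, 17)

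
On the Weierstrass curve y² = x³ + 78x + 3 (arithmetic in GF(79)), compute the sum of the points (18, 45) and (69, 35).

(28, 53)

(18, 45) + (69, 35). λ = (35 - 45)/(69 - 18) ≡ 69/51 mod 79. 51⁻¹ ≡ 31 (mod 79) since 51·31 = 1581 ≡ 1, so λ ≡ 6.
  x = λ² - 18 - 69 = 36 - 87 ≡ 28; y = λ·(18 - 28) - 45 ≡ 53. → (28, 53)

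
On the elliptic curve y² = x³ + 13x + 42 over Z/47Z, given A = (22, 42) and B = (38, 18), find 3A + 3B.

First 3A:
Repeated addition: build up to 3A.
2A: tangent at (22, 42): λ = (3·22² + 13)/(2·42) ≡ 8/37. 37⁻¹ ≡ 14 (mod 47), so λ ≡ 8·14 ≡ 18.
  x = λ² - 22 - 22 = 324 - 44 ≡ 45; y = λ·(22 - 45) - 42 ≡ 14. → (45, 14)
3A: (45, 14) + (22, 42). λ = (42 - 14)/(22 - 45) ≡ 28/24 mod 47. 24⁻¹ ≡ 2 (mod 47), so λ ≡ 9.
  x = λ² - 45 - 22 = 81 - 67 ≡ 14; y = λ·(45 - 14) - 14 ≡ 30. → (14, 30)
3A = (14, 30).
Next 3B:
Repeated addition: build up to 3B.
2B: tangent at (38, 18): λ = (3·38² + 13)/(2·18) ≡ 21/36. 36⁻¹ ≡ 17 (mod 47) since 36·17 = 612 ≡ 1, so λ ≡ 21·17 ≡ 28.
  x = λ² - 38 - 38 = 784 - 76 ≡ 3; y = λ·(38 - 3) - 18 ≡ 22. → (3, 22)
3B: (3, 22) + (38, 18). λ = (18 - 22)/(38 - 3) ≡ 43/35 mod 47. 35⁻¹ ≡ 43 (mod 47), so λ ≡ 16.
  x = λ² - 3 - 38 = 256 - 41 ≡ 27; y = λ·(3 - 27) - 22 ≡ 17. → (27, 17)
3B = (27, 17).
Finally 3A + 3B:
(14, 30) + (27, 17). λ = (17 - 30)/(27 - 14) ≡ 34/13 mod 47. 13⁻¹ ≡ 29 (mod 47), so λ ≡ 46.
  x = λ² - 14 - 27 = 2116 - 41 ≡ 7; y = λ·(14 - 7) - 30 ≡ 10. → (7, 10)

(7, 10)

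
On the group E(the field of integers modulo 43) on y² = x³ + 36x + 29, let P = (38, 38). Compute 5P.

(22, 26)

Repeated addition: build up to 5P.
2P: tangent at (38, 38): λ = (3·38² + 36)/(2·38) ≡ 25/33. 33⁻¹ ≡ 30 (mod 43) since 33·30 = 990 ≡ 1, so λ ≡ 25·30 ≡ 19.
  x = λ² - 38 - 38 = 361 - 76 ≡ 27; y = λ·(38 - 27) - 38 ≡ 42. → (27, 42)
3P: (27, 42) + (38, 38). λ = (38 - 42)/(38 - 27) ≡ 39/11 mod 43. 11⁻¹ ≡ 4 (mod 43) since 11·4 = 44 ≡ 1, so λ ≡ 27.
  x = λ² - 27 - 38 = 729 - 65 ≡ 19; y = λ·(27 - 19) - 42 ≡ 2. → (19, 2)
4P: (19, 2) + (38, 38). λ = (38 - 2)/(38 - 19) ≡ 36/19 mod 43. 19⁻¹ ≡ 34 (mod 43), so λ ≡ 20.
  x = λ² - 19 - 38 = 400 - 57 ≡ 42; y = λ·(19 - 42) - 2 ≡ 11. → (42, 11)
5P: (42, 11) + (38, 38). λ = (38 - 11)/(38 - 42) ≡ 27/39 mod 43. 39⁻¹ ≡ 32 (mod 43) since 39·32 = 1248 ≡ 1, so λ ≡ 4.
  x = λ² - 42 - 38 = 16 - 80 ≡ 22; y = λ·(42 - 22) - 11 ≡ 26. → (22, 26)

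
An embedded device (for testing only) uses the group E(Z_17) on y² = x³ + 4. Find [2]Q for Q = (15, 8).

(12, 7)

tangent at (15, 8): λ = (3·15² + 0)/(2·8) ≡ 12/16. 16⁻¹ ≡ 16 (mod 17) since 16·16 = 256 ≡ 1, so λ ≡ 12·16 ≡ 5.
  x = λ² - 15 - 15 = 25 - 30 ≡ 12; y = λ·(15 - 12) - 8 ≡ 7. → (12, 7)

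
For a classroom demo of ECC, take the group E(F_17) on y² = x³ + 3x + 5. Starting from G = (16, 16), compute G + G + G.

Repeated addition: build up to 3G.
2G: tangent at (16, 16): λ = (3·16² + 3)/(2·16) ≡ 6/15. 15⁻¹ ≡ 8 (mod 17) since 15·8 = 120 ≡ 1, so λ ≡ 6·8 ≡ 14.
  x = λ² - 16 - 16 = 196 - 32 ≡ 11; y = λ·(16 - 11) - 16 ≡ 3. → (11, 3)
3G: (11, 3) + (16, 16). λ = (16 - 3)/(16 - 11) ≡ 13/5 mod 17. 5⁻¹ ≡ 7 (mod 17), so λ ≡ 6.
  x = λ² - 11 - 16 = 36 - 27 ≡ 9; y = λ·(11 - 9) - 3 ≡ 9. → (9, 9)

(9, 9)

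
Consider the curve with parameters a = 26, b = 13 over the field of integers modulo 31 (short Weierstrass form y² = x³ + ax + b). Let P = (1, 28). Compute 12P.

(1, 3)

Double-and-add on 12 = (1100)₂. Start with P = (1, 28) for the leading 1-bit.
double: tangent at (1, 28): λ = (3·1² + 26)/(2·28) ≡ 29/25. 25⁻¹ ≡ 5 (mod 31) since 25·5 = 125 ≡ 1, so λ ≡ 29·5 ≡ 21.
  x = λ² - 1 - 1 = 441 - 2 ≡ 5; y = λ·(1 - 5) - 28 ≡ 12. → (5, 12)
add P: (5, 12) + (1, 28). λ = (28 - 12)/(1 - 5) ≡ 16/27 mod 31. 27⁻¹ ≡ 23 (mod 31) since 27·23 = 621 ≡ 1, so λ ≡ 27.
  x = λ² - 5 - 1 = 729 - 6 ≡ 10; y = λ·(5 - 10) - 12 ≡ 8. → (10, 8)
double: tangent at (10, 8): λ = (3·10² + 26)/(2·8) ≡ 16/16. 16⁻¹ ≡ 2 (mod 31), so λ ≡ 16·2 ≡ 1.
  x = λ² - 10 - 10 = 1 - 20 ≡ 12; y = λ·(10 - 12) - 8 ≡ 21. → (12, 21)
double: tangent at (12, 21): λ = (3·12² + 26)/(2·21) ≡ 24/11. 11⁻¹ ≡ 17 (mod 31), so λ ≡ 24·17 ≡ 5.
  x = λ² - 12 - 12 = 25 - 24 ≡ 1; y = λ·(12 - 1) - 21 ≡ 3. → (1, 3)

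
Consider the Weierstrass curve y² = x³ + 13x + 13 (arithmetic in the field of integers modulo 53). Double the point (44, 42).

(22, 20)

tangent at (44, 42): λ = (3·44² + 13)/(2·42) ≡ 44/31. 31⁻¹ ≡ 12 (mod 53) since 31·12 = 372 ≡ 1, so λ ≡ 44·12 ≡ 51.
  x = λ² - 44 - 44 = 2601 - 88 ≡ 22; y = λ·(44 - 22) - 42 ≡ 20. → (22, 20)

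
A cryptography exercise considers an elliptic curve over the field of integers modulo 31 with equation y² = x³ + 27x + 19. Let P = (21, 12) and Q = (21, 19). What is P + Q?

The two points share x = 21 and their y-coordinates satisfy 12 + 19 ≡ 0 (mod 31), so they are inverses. Their sum is the point at infinity.

O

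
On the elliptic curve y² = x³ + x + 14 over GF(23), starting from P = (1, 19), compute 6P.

Repeated addition: build up to 6P.
2P: tangent at (1, 19): λ = (3·1² + 1)/(2·19) ≡ 4/15. 15⁻¹ ≡ 20 (mod 23) since 15·20 = 300 ≡ 1, so λ ≡ 4·20 ≡ 11.
  x = λ² - 1 - 1 = 121 - 2 ≡ 4; y = λ·(1 - 4) - 19 ≡ 17. → (4, 17)
3P: (4, 17) + (1, 19). λ = (19 - 17)/(1 - 4) ≡ 2/20 mod 23. 20⁻¹ ≡ 15 (mod 23), so λ ≡ 7.
  x = λ² - 4 - 1 = 49 - 5 ≡ 21; y = λ·(4 - 21) - 17 ≡ 2. → (21, 2)
4P: (21, 2) + (1, 19). λ = (19 - 2)/(1 - 21) ≡ 17/3 mod 23. 3⁻¹ ≡ 8 (mod 23) since 3·8 = 24 ≡ 1, so λ ≡ 21.
  x = λ² - 21 - 1 = 441 - 22 ≡ 5; y = λ·(21 - 5) - 2 ≡ 12. → (5, 12)
5P: (5, 12) + (1, 19). λ = (19 - 12)/(1 - 5) ≡ 7/19 mod 23. 19⁻¹ ≡ 17 (mod 23), so λ ≡ 4.
  x = λ² - 5 - 1 = 16 - 6 ≡ 10; y = λ·(5 - 10) - 12 ≡ 14. → (10, 14)
6P: (10, 14) + (1, 19). λ = (19 - 14)/(1 - 10) ≡ 5/14 mod 23. 14⁻¹ ≡ 5 (mod 23), so λ ≡ 2.
  x = λ² - 10 - 1 = 4 - 11 ≡ 16; y = λ·(10 - 16) - 14 ≡ 20. → (16, 20)

(16, 20)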